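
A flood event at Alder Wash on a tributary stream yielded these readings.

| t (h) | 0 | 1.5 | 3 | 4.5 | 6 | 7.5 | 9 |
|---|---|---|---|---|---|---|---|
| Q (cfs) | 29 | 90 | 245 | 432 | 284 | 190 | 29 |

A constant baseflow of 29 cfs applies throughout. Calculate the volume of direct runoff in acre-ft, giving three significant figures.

Direct-runoff ordinates (Q − Q_b): 0.0, 61.0, 216.0, 403.0, 255.0, 161.0, 0.0 cfs.
ΣQ_DR = 1096 cfs.
With Δt = 1.5 h = 5400 s, V = ΣQ_DR · Δt = 1096 × 5400 = 5.92 × 10^6 ft³ = 136 acre-ft.

V ≈ 136 acre-ft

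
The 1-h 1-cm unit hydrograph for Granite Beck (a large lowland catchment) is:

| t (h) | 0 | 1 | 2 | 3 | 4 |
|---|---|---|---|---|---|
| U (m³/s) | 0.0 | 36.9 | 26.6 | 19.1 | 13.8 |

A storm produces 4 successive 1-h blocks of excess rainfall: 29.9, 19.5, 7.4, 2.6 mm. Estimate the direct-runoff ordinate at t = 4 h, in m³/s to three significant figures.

By discrete convolution, Q_j = Σ (P_i / 10 mm) · U_{j−i}.
At t = 4 h (j=4): Q = (29.9/10)·13.8 + (19.5/10)·19.1 + (7.4/10)·26.6 + (2.6/10)·36.9 = 108 m³/s.

Q ≈ 108 m³/s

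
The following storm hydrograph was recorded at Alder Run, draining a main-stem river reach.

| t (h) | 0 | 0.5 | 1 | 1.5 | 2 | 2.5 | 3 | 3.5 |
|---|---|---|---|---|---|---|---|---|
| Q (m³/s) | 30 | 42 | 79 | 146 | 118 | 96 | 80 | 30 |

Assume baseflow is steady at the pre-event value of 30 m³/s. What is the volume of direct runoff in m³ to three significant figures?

Direct-runoff ordinates (Q − Q_b): 0.0, 12.0, 49.0, 116.0, 88.0, 66.0, 50.0, 0.0 m³/s.
ΣQ_DR = 381.0 m³/s.
With Δt = 0.5 h = 1800 s, V = ΣQ_DR · Δt = 381.0 × 1800 = 6.86 × 10^5 m³.

V ≈ 6.86 × 10^5 m³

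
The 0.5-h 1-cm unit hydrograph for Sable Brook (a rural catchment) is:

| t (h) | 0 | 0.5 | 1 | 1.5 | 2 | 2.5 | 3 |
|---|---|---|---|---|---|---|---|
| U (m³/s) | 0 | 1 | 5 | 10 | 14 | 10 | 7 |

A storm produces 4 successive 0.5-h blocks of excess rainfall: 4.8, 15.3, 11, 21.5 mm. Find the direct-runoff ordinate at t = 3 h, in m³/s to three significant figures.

By discrete convolution, Q_j = Σ (P_i / 10 mm) · U_{j−i}.
At t = 3 h (j=6): Q = (4.8/10)·7 + (15.3/10)·10 + (11/10)·14 + (21.5/10)·10 = 55.6 m³/s.

Q ≈ 55.6 m³/s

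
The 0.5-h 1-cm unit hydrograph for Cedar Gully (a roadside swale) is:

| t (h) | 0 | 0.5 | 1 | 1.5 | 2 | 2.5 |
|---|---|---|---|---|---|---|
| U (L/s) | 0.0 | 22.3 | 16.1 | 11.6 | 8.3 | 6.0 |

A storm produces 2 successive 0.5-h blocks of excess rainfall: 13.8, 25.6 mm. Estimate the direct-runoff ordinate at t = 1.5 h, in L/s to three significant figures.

Q ≈ 57.2 L/s

By discrete convolution, Q_j = Σ (P_i / 10 mm) · U_{j−i}.
At t = 1.5 h (j=3): Q = (13.8/10)·11.6 + (25.6/10)·16.1 = 57.2 L/s.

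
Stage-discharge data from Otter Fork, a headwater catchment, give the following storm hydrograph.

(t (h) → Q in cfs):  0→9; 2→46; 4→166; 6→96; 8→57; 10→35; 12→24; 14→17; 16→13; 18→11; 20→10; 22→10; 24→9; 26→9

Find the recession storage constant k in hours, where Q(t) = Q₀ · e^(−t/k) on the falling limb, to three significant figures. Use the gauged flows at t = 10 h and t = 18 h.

k ≈ 6.91 h

On the falling limb, Q drops from 35 to 11 cfs between t = 10 h and t = 18 h (Δt = 8 h).
k = −Δt / ln(Q₂/Q₁) = −8 / ln(11/35) = 6.91 h.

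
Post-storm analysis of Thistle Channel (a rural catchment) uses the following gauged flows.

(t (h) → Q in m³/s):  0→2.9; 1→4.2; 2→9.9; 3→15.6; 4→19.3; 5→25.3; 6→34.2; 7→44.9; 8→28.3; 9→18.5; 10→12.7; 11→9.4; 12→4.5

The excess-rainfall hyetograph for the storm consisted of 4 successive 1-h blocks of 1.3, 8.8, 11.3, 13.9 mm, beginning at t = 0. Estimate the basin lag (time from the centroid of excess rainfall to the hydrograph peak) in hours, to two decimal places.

Centroid of excess rainfall: t_c = Σ P_i·t̄_i / ΣP_i = 2.5708 h (block centres at 0.5, 1.5, 2.5, 3.5 h).
Hydrograph peak occurs at t = 7 h, so basin lag t_L = 7 − 2.5708 = 4.43 h.

t_L ≈ 4.43 h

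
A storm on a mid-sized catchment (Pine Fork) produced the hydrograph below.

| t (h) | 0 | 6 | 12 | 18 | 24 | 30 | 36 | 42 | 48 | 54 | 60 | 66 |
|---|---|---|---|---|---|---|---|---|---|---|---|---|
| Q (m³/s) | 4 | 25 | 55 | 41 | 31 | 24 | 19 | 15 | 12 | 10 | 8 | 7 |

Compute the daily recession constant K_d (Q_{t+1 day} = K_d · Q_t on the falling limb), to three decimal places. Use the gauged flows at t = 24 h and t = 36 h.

K_d ≈ 0.376

Between t = 24 h and t = 36 h the flow falls from 31 to 19 m³/s over 2×6 h = 12 h.
Per-interval ratio K = (19/31)^(1/2) = 0.7829; K_d = K^(24/6) = 0.376.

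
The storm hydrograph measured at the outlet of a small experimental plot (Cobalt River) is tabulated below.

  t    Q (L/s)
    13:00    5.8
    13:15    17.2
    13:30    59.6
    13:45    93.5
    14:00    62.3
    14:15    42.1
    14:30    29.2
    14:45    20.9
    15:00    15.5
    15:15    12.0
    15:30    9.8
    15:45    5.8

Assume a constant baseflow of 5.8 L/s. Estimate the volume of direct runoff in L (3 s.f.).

Direct-runoff ordinates (Q − Q_b): 0.0, 11.4, 53.8, 87.7, 56.5, 36.3, 23.4, 15.1, 9.7, 6.2, 4.0, 0.0 L/s.
ΣQ_DR = 304.1 L/s.
With Δt = 0.25 h = 900 s, V = ΣQ_DR · Δt = 304.1 × 900 = 2.74 × 10^5 L.

V ≈ 2.74 × 10^5 L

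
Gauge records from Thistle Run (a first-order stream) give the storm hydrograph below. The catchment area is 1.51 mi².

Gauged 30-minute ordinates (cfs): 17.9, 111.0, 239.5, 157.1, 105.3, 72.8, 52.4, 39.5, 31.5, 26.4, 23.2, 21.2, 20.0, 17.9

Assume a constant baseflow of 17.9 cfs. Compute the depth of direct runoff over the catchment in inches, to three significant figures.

d ≈ 0.352 in

Direct runoff: 0.0, 93.1, 221.6, 139.2, 87.4, 54.9, 34.5, 21.6, 13.6, 8.5, 5.3, 3.3, 2.1, 0.0 cfs; ΣQ_DR = 685.1 cfs.
V = ΣQ_DR · Δt = 685.1 × 1800 s = 1.233 × 10^6 ft³.
Over A = 1.51 mi², depth = V / A = 0.352 in.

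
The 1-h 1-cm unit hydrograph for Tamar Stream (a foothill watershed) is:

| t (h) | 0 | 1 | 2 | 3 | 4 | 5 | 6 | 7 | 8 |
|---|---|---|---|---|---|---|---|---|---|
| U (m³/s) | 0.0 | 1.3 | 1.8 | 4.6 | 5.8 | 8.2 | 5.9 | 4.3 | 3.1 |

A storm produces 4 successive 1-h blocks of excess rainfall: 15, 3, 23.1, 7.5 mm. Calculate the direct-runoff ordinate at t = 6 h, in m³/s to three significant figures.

Q ≈ 28.2 m³/s

By discrete convolution, Q_j = Σ (P_i / 10 mm) · U_{j−i}.
At t = 6 h (j=6): Q = (15/10)·5.9 + (3/10)·8.2 + (23.1/10)·5.8 + (7.5/10)·4.6 = 28.2 m³/s.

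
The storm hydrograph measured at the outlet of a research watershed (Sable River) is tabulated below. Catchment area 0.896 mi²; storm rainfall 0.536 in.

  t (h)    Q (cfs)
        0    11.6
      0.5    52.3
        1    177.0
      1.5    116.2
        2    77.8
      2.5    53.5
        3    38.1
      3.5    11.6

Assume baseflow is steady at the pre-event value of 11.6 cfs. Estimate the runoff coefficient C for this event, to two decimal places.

ΣQ_DR = 445.3 cfs; V = ΣQ_DR·Δt = 8.015 × 10^5 ft³.
Runoff depth d = V / A = 0.3851 in.
C = d / P = 0.3851 / 0.536 = 0.72.

C ≈ 0.72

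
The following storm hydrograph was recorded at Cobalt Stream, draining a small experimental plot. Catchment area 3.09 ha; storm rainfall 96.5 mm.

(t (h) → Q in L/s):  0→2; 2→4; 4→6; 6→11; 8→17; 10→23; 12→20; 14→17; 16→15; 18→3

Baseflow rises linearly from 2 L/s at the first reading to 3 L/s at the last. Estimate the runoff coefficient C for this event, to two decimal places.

C ≈ 0.22

ΣQ_DR = 93.00 L/s; V = ΣQ_DR·Δt = 6.696 × 10^5 L.
Runoff depth d = V / A = 21.67 mm.
C = d / P = 21.67 / 96.5 = 0.22.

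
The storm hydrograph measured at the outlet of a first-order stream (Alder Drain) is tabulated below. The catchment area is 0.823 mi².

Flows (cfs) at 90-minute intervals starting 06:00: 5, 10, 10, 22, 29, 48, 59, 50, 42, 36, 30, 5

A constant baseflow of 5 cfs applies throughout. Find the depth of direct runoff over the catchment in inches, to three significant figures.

Direct runoff: 0.0, 5.0, 5.0, 17.0, 24.0, 43.0, 54.0, 45.0, 37.0, 31.0, 25.0, 0.0 cfs; ΣQ_DR = 286.0 cfs.
V = ΣQ_DR · Δt = 286.0 × 5400 s = 1.544 × 10^6 ft³.
Over A = 0.823 mi², depth = V / A = 0.808 in.

d ≈ 0.808 in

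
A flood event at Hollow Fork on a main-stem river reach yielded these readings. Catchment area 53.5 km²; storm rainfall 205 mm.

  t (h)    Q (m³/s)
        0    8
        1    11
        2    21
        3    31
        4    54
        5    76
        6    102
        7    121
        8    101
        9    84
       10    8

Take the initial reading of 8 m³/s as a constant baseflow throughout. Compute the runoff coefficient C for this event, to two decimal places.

C ≈ 0.17

ΣQ_DR = 529.0 m³/s; V = ΣQ_DR·Δt = 1.904 × 10^6 m³.
Runoff depth d = V / A = 35.60 mm.
C = d / P = 35.60 / 205 = 0.17.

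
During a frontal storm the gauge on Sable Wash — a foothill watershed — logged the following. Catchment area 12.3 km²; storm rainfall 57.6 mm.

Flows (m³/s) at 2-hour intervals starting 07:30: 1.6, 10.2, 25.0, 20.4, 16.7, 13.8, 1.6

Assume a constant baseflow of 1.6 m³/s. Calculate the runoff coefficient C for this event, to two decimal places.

ΣQ_DR = 78.10 m³/s; V = ΣQ_DR·Δt = 5.623 × 10^5 m³.
Runoff depth d = V / A = 45.72 mm.
C = d / P = 45.72 / 57.6 = 0.79.

C ≈ 0.79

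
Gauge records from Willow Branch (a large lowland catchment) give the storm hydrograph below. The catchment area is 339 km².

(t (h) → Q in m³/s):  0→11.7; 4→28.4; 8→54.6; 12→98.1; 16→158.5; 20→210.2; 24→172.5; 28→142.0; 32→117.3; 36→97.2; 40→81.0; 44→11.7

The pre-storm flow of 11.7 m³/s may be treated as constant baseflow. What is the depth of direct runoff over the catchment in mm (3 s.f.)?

d ≈ 44.3 mm

Direct runoff: 0.0, 16.7, 42.9, 86.4, 146.8, 198.5, 160.8, 130.3, 105.6, 85.5, 69.3, 0.0 m³/s; ΣQ_DR = 1043 m³/s.
V = ΣQ_DR · Δt = 1043 × 14400 s = 1.502 × 10^7 m³.
Over A = 339 km², depth = V / A = 44.3 mm.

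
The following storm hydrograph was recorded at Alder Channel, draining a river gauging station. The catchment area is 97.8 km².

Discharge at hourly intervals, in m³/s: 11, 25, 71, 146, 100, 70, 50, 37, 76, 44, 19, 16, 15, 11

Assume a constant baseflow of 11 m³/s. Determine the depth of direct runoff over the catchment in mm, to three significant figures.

Direct runoff: 0.0, 14.0, 60.0, 135.0, 89.0, 59.0, 39.0, 26.0, 65.0, 33.0, 8.0, 5.0, 4.0, 0.0 m³/s; ΣQ_DR = 537.0 m³/s.
V = ΣQ_DR · Δt = 537.0 × 3600 s = 1.933 × 10^6 m³.
Over A = 97.8 km², depth = V / A = 19.8 mm.

d ≈ 19.8 mm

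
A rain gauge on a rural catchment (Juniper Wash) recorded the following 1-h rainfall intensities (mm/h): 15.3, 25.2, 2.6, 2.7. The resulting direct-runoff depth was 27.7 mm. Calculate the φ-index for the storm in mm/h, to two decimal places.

Only the 2 blocks with intensity above φ contribute runoff: 15.3, 25.2 mm/h.
Σ(I−φ)·Δt = d  ⇒  (15.3+25.2 − 2φ)·1 = 27.7
φ = (40.50 − 27.7/1) / 2 = 6.40 mm/h.

φ ≈ 6.40 mm/h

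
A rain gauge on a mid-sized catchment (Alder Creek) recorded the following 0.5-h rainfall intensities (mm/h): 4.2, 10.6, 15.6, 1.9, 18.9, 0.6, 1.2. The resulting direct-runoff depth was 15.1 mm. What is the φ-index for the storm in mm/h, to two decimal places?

Only the 3 blocks with intensity above φ contribute runoff: 10.6, 15.6, 18.9 mm/h.
Σ(I−φ)·Δt = d  ⇒  (10.6+15.6+18.9 − 3φ)·0.5 = 15.1
φ = (45.10 − 15.1/0.5) / 3 = 4.97 mm/h.

φ ≈ 4.97 mm/h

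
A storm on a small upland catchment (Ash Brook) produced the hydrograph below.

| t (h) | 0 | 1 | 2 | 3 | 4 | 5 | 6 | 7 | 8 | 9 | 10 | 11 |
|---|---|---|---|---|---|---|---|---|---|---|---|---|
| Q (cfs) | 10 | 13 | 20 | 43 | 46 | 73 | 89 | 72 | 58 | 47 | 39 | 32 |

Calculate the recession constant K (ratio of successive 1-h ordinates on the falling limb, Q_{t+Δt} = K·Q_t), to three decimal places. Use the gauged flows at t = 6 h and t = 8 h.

K ≈ 0.807

Using the recession-limb readings at t = 6 h and t = 8 h: Q falls from 89 to 58 cfs over 2 intervals.
K = (Q₂/Q₁)^(1/2) = (58/89)^(1/2) = 0.807.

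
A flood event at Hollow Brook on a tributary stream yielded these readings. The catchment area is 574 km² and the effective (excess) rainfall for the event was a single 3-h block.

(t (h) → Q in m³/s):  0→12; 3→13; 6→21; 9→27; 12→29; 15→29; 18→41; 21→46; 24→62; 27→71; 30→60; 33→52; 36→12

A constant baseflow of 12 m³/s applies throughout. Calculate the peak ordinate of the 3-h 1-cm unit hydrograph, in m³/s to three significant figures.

Direct runoff: 0.0, 1.0, 9.0, 15.0, 17.0, 17.0, 29.0, 34.0, 50.0, 59.0, 48.0, 40.0, 0.0 m³/s; ΣQ_DR = 319.0 m³/s, peak = 59.0 m³/s.
Runoff depth d = ΣQ_DR·Δt / A = 319.0 × 10800 / (574 km²) = 6.002 mm.
The 1-cm UH is the DRH scaled by (10 mm)/d, so U_p = 59.0 × 10/6.002 = 98.3 m³/s.

U_p ≈ 98.3 m³/s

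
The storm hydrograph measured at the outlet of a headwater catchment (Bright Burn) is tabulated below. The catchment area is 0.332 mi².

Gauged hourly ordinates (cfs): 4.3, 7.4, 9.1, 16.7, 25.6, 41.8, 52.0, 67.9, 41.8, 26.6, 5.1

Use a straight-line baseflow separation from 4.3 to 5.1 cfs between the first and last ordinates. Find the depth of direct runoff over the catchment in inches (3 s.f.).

d ≈ 1.15 in

Direct runoff: 0.00, 3.02, 4.64, 12.16, 20.98, 37.10, 47.22, 63.04, 36.86, 21.58, 0.00 cfs; ΣQ_DR = 246.6 cfs.
V = ΣQ_DR · Δt = 246.6 × 3600 s = 8.878 × 10^5 ft³.
Over A = 0.332 mi², depth = V / A = 1.15 in.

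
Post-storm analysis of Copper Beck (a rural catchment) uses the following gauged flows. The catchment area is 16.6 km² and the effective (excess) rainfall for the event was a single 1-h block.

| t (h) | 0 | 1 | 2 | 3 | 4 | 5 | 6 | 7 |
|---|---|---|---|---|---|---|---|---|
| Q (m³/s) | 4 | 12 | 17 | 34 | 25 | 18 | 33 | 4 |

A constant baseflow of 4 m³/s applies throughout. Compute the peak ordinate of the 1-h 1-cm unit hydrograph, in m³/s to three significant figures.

U_p ≈ 12.0 m³/s

Direct runoff: 0.0, 8.0, 13.0, 30.0, 21.0, 14.0, 29.0, 0.0 m³/s; ΣQ_DR = 115.0 m³/s, peak = 30.0 m³/s.
Runoff depth d = ΣQ_DR·Δt / A = 115.0 × 3600 / (16.6 km²) = 24.94 mm.
The 1-cm UH is the DRH scaled by (10 mm)/d, so U_p = 30.0 × 10/24.94 = 12.0 m³/s.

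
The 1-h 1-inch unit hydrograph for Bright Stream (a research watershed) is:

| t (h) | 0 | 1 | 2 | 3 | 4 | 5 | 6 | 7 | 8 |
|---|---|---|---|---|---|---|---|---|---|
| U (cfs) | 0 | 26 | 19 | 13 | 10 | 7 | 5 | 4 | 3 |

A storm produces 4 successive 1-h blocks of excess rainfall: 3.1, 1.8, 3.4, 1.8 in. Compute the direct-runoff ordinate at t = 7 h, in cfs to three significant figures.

By discrete convolution, Q_j = Σ (P_i / 1 in) · U_{j−i}.
At t = 7 h (j=7): Q = (3.1/1)·4 + (1.8/1)·5 + (3.4/1)·7 + (1.8/1)·10 = 63.2 cfs.

Q ≈ 63.2 cfs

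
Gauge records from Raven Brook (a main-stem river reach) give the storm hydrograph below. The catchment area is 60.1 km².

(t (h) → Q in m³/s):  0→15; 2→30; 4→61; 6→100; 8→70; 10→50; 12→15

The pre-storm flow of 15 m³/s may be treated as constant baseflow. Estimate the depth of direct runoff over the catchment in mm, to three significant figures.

d ≈ 28.3 mm

Direct runoff: 0.0, 15.0, 46.0, 85.0, 55.0, 35.0, 0.0 m³/s; ΣQ_DR = 236.0 m³/s.
V = ΣQ_DR · Δt = 236.0 × 7200 s = 1.699 × 10^6 m³.
Over A = 60.1 km², depth = V / A = 28.3 mm.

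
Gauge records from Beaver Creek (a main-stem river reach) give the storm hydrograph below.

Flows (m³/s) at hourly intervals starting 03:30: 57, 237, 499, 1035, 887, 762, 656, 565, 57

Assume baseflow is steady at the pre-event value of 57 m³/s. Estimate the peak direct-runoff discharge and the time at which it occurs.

Q_p = 978.0 m³/s at t = 06:30

Subtracting baseflow gives direct-runoff ordinates: 0.0, 180.0, 442.0, 978.0, 830.0, 705.0, 599.0, 508.0, 0.0 m³/s.
The maximum is 978.0 m³/s, occurring at the reading for t = 06:30.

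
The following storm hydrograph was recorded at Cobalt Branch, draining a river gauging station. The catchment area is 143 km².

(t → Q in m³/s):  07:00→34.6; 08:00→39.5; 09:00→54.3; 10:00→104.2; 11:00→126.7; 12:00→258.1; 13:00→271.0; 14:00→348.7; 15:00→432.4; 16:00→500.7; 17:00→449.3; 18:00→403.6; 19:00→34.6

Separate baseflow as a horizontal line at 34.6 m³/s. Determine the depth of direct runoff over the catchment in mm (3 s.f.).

d ≈ 65.7 mm

Direct runoff: 0.0, 4.9, 19.7, 69.6, 92.1, 223.5, 236.4, 314.1, 397.8, 466.1, 414.7, 369.0, 0.0 m³/s; ΣQ_DR = 2608 m³/s.
V = ΣQ_DR · Δt = 2608 × 3600 s = 9.388 × 10^6 m³.
Over A = 143 km², depth = V / A = 65.7 mm.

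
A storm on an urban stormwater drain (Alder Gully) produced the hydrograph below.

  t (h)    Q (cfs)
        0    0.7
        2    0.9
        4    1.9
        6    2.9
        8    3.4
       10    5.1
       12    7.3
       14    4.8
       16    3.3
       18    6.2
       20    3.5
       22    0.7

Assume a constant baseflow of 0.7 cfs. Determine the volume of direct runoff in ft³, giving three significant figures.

Direct-runoff ordinates (Q − Q_b): 0.0, 0.2, 1.2, 2.2, 2.7, 4.4, 6.6, 4.1, 2.6, 5.5, 2.8, 0.0 cfs.
ΣQ_DR = 32.30 cfs.
With Δt = 2 h = 7200 s, V = ΣQ_DR · Δt = 32.30 × 7200 = 2.33 × 10^5 ft³.

V ≈ 2.33 × 10^5 ft³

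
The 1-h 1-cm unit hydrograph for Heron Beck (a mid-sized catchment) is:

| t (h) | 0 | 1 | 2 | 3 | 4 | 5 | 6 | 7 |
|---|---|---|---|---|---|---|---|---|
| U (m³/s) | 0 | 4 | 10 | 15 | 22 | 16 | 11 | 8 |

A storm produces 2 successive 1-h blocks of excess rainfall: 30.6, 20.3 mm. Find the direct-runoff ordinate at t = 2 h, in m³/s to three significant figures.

Q ≈ 38.7 m³/s

By discrete convolution, Q_j = Σ (P_i / 10 mm) · U_{j−i}.
At t = 2 h (j=2): Q = (30.6/10)·10 + (20.3/10)·4 = 38.7 m³/s.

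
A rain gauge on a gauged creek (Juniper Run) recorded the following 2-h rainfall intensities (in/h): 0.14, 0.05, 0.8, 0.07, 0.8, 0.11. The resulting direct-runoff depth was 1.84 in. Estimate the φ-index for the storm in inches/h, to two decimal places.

φ ≈ 0.34 in/h

Only the 2 blocks with intensity above φ contribute runoff: 0.8, 0.8 in/h.
Σ(I−φ)·Δt = d  ⇒  (0.8+0.8 − 2φ)·2 = 1.84
φ = (1.600 − 1.84/2) / 2 = 0.34 in/h.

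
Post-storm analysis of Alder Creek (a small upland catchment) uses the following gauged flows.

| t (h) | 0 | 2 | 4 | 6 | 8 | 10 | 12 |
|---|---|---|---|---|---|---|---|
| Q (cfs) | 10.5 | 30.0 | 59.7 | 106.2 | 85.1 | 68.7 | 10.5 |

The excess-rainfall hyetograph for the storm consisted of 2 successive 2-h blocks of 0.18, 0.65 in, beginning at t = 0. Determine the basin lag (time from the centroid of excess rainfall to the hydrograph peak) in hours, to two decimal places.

Centroid of excess rainfall: t_c = Σ P_i·t̄_i / ΣP_i = 2.5663 h (block centres at 1, 3 h).
Hydrograph peak occurs at t = 6 h, so basin lag t_L = 6 − 2.5663 = 3.43 h.

t_L ≈ 3.43 h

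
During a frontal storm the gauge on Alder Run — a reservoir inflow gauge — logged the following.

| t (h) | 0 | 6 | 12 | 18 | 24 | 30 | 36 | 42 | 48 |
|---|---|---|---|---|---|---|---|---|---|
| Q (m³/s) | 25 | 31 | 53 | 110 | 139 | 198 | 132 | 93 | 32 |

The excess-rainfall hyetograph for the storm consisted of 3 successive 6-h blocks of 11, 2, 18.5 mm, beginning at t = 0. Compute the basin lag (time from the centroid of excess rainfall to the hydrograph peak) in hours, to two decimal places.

t_L ≈ 19.57 h

Centroid of excess rainfall: t_c = Σ P_i·t̄_i / ΣP_i = 10.4286 h (block centres at 3, 9, 15 h).
Hydrograph peak occurs at t = 30 h, so basin lag t_L = 30 − 10.4286 = 19.57 h.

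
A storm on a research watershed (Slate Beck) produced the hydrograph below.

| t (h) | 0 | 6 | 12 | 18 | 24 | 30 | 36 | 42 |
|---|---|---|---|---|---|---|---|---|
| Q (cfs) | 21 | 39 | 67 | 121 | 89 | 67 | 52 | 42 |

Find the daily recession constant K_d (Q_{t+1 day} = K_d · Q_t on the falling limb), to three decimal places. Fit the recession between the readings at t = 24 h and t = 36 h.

K_d ≈ 0.341

Between t = 24 h and t = 36 h the flow falls from 89 to 52 cfs over 2×6 h = 12 h.
Per-interval ratio K = (52/89)^(1/2) = 0.7644; K_d = K^(24/6) = 0.341.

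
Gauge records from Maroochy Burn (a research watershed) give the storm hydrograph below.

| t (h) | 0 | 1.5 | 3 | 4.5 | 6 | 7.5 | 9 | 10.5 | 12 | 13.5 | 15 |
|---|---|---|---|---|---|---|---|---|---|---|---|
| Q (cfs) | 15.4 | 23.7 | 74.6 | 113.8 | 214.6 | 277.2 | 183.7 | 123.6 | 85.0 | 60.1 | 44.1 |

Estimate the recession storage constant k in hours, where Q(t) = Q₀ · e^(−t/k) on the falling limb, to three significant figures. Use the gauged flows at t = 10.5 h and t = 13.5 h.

k ≈ 4.16 h

On the falling limb, Q drops from 123.6 to 60.1 cfs between t = 10.5 h and t = 13.5 h (Δt = 3 h).
k = −Δt / ln(Q₂/Q₁) = −3 / ln(60.1/123.6) = 4.16 h.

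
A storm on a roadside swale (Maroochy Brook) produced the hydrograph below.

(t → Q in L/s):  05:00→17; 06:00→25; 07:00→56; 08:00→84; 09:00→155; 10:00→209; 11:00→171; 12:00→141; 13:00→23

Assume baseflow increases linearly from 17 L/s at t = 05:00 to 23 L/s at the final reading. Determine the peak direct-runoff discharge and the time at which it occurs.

Q_p = 188.25 L/s at t = 10:00

Subtracting baseflow gives direct-runoff ordinates: 0.00, 7.25, 37.50, 64.75, 135.00, 188.25, 149.50, 118.75, 0.00 L/s.
The maximum is 188.25 L/s, occurring at the reading for t = 10:00.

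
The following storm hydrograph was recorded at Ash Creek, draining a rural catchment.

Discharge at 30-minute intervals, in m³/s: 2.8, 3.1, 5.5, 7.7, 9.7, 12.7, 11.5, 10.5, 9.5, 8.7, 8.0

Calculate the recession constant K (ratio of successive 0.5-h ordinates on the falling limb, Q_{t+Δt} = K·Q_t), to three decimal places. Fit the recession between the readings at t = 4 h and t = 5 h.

K ≈ 0.918

Using the recession-limb readings at t = 4 h and t = 5 h: Q falls from 9.5 to 8.0 m³/s over 2 intervals.
K = (Q₂/Q₁)^(1/2) = (8.0/9.5)^(1/2) = 0.918.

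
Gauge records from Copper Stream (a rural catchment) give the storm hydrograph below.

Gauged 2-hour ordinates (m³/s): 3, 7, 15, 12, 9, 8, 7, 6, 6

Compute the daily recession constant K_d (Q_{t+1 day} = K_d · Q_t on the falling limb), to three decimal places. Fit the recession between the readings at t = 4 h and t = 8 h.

Between t = 4 h and t = 8 h the flow falls from 15 to 9 m³/s over 2×2 h = 4 h.
Per-interval ratio K = (9/15)^(1/2) = 0.7746; K_d = K^(24/2) = 0.047.

K_d ≈ 0.047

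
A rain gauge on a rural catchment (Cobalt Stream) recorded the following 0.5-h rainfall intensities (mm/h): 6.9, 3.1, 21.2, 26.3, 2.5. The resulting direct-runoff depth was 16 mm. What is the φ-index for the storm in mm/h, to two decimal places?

φ ≈ 7.75 mm/h

Only the 2 blocks with intensity above φ contribute runoff: 21.2, 26.3 mm/h.
Σ(I−φ)·Δt = d  ⇒  (21.2+26.3 − 2φ)·0.5 = 16
φ = (47.50 − 16/0.5) / 2 = 7.75 mm/h.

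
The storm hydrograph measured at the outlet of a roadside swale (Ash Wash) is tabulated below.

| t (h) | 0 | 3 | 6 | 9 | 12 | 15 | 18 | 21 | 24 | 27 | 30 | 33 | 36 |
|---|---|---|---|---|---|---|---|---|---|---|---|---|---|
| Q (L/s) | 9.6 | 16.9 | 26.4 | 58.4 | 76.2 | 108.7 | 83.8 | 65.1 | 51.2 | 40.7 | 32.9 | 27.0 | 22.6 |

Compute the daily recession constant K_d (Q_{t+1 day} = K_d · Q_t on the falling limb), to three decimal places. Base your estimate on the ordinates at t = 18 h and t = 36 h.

Between t = 18 h and t = 36 h the flow falls from 83.8 to 22.6 L/s over 6×3 h = 18 h.
Per-interval ratio K = (22.6/83.8)^(1/6) = 0.8038; K_d = K^(24/3) = 0.174.

K_d ≈ 0.174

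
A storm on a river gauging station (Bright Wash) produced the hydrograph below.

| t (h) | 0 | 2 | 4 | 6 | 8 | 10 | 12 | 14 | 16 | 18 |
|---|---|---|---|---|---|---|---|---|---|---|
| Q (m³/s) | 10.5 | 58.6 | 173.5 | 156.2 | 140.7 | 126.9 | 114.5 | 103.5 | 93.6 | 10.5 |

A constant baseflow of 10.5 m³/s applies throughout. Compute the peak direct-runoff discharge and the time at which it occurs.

Subtracting baseflow gives direct-runoff ordinates: 0.0, 48.1, 163.0, 145.7, 130.2, 116.4, 104.0, 93.0, 83.1, 0.0 m³/s.
The maximum is 163.0 m³/s, occurring at the reading for t = 4 h.

Q_p = 163.0 m³/s at t = 4 h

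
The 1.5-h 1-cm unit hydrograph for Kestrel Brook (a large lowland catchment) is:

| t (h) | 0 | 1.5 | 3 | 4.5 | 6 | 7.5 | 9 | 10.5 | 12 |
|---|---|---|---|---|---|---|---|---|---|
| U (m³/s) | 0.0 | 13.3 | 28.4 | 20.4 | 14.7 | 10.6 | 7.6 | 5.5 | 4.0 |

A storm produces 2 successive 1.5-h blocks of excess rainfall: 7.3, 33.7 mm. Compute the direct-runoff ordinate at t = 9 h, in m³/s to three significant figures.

By discrete convolution, Q_j = Σ (P_i / 10 mm) · U_{j−i}.
At t = 9 h (j=6): Q = (7.3/10)·7.6 + (33.7/10)·10.6 = 41.3 m³/s.

Q ≈ 41.3 m³/s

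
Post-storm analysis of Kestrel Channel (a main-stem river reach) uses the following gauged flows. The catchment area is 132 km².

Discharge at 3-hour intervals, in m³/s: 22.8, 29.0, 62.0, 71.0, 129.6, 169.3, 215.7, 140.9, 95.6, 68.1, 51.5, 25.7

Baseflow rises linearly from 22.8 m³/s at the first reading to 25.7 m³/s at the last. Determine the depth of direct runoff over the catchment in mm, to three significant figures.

d ≈ 64.7 mm

Direct runoff: 0.00, 5.94, 38.67, 47.41, 105.75, 145.18, 191.32, 116.25, 70.69, 42.93, 26.06, 0.00 m³/s; ΣQ_DR = 790.2 m³/s.
V = ΣQ_DR · Δt = 790.2 × 10800 s = 8.534 × 10^6 m³.
Over A = 132 km², depth = V / A = 64.7 mm.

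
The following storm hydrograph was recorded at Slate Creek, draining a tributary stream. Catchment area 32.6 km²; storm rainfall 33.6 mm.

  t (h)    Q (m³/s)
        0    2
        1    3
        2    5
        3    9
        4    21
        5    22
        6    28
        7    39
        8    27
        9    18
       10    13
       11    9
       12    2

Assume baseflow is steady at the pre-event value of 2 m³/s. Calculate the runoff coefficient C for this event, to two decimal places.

C ≈ 0.57

ΣQ_DR = 172.0 m³/s; V = ΣQ_DR·Δt = 6.192 × 10^5 m³.
Runoff depth d = V / A = 18.99 mm.
C = d / P = 18.99 / 33.6 = 0.57.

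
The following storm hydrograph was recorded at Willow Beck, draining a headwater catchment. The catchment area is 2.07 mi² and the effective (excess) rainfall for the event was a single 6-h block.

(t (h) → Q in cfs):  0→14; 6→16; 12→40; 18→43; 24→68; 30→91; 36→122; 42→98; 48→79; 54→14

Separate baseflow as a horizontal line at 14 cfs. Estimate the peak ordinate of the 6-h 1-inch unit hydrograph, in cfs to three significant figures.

U_p ≈ 54.0 cfs

Direct runoff: 0.0, 2.0, 26.0, 29.0, 54.0, 77.0, 108.0, 84.0, 65.0, 0.0 cfs; ΣQ_DR = 445.0 cfs, peak = 108.0 cfs.
Runoff depth d = ΣQ_DR·Δt / A = 445.0 × 21600 / (2.07 mi²) = 1.999 in.
The 1-inch UH is the DRH scaled by (1 in)/d, so U_p = 108.0 × 1/1.999 = 54.0 cfs.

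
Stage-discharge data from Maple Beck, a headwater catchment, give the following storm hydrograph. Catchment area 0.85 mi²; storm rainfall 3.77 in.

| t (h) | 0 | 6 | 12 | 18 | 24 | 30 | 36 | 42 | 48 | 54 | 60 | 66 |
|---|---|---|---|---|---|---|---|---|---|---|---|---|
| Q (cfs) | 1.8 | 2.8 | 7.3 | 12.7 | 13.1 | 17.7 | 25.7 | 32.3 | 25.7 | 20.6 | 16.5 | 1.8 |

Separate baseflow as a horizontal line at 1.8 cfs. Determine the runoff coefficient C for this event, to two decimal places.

ΣQ_DR = 156.4 cfs; V = ΣQ_DR·Δt = 3.378 × 10^6 ft³.
Runoff depth d = V / A = 1.711 in.
C = d / P = 1.711 / 3.77 = 0.45.

C ≈ 0.45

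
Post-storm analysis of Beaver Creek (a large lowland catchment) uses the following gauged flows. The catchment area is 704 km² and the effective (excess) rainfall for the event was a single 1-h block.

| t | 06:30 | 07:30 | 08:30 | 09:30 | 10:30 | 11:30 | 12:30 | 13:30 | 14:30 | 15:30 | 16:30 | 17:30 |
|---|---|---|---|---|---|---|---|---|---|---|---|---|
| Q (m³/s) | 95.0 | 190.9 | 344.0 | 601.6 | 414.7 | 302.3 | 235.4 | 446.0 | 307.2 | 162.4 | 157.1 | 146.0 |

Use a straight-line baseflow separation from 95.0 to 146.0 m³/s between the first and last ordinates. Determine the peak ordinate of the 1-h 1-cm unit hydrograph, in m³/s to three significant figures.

Direct runoff: 0.00, 91.26, 239.73, 492.69, 301.15, 184.12, 112.58, 318.55, 175.11, 25.67, 15.74, 0.00 m³/s; ΣQ_DR = 1957 m³/s, peak = 492.69 m³/s.
Runoff depth d = ΣQ_DR·Δt / A = 1957 × 3600 / (704 km²) = 10.01 mm.
The 1-cm UH is the DRH scaled by (10 mm)/d, so U_p = 492.69 × 10/10.01 = 492 m³/s.

U_p ≈ 492 m³/s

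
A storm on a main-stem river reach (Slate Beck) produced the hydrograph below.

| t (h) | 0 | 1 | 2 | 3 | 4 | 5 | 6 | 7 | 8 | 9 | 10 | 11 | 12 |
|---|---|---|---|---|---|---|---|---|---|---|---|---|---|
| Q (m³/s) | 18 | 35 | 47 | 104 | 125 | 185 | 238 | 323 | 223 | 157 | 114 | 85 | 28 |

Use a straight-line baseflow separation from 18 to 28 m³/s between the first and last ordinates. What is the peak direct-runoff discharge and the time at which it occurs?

Subtracting baseflow gives direct-runoff ordinates: 0.00, 16.17, 27.33, 83.50, 103.67, 162.83, 215.00, 299.17, 198.33, 131.50, 87.67, 57.83, 0.00 m³/s.
The maximum is 299.17 m³/s, occurring at the reading for t = 7 h.

Q_p = 299.17 m³/s at t = 7 h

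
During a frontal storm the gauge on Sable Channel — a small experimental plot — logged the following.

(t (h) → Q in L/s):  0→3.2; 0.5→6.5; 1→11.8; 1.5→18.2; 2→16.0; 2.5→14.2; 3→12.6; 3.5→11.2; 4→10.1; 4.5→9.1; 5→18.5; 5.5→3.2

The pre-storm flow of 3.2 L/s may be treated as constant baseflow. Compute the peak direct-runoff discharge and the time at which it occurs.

Q_p = 15.3 L/s at t = 5 h

Subtracting baseflow gives direct-runoff ordinates: 0.0, 3.3, 8.6, 15.0, 12.8, 11.0, 9.4, 8.0, 6.9, 5.9, 15.3, 0.0 L/s.
The maximum is 15.3 L/s, occurring at the reading for t = 5 h.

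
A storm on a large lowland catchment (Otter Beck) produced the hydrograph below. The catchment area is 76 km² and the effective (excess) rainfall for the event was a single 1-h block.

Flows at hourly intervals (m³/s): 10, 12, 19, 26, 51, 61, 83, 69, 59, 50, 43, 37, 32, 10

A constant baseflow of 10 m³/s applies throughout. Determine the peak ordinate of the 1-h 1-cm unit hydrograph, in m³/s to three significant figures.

Direct runoff: 0.0, 2.0, 9.0, 16.0, 41.0, 51.0, 73.0, 59.0, 49.0, 40.0, 33.0, 27.0, 22.0, 0.0 m³/s; ΣQ_DR = 422.0 m³/s, peak = 73.0 m³/s.
Runoff depth d = ΣQ_DR·Δt / A = 422.0 × 3600 / (76 km²) = 19.99 mm.
The 1-cm UH is the DRH scaled by (10 mm)/d, so U_p = 73.0 × 10/19.99 = 36.5 m³/s.

U_p ≈ 36.5 m³/s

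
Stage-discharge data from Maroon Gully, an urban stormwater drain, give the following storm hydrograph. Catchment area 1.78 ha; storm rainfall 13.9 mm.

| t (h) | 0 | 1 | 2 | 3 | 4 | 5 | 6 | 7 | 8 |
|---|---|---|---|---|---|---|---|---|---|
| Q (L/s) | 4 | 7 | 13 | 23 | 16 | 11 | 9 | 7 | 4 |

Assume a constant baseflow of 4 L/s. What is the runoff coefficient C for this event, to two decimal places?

ΣQ_DR = 58.00 L/s; V = ΣQ_DR·Δt = 2.088 × 10^5 L.
Runoff depth d = V / A = 11.73 mm.
C = d / P = 11.73 / 13.9 = 0.84.

C ≈ 0.84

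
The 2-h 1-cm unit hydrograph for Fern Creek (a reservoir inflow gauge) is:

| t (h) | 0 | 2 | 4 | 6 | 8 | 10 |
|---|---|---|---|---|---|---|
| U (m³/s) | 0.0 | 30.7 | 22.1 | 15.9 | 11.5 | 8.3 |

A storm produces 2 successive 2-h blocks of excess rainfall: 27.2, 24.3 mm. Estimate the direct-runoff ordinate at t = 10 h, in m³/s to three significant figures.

By discrete convolution, Q_j = Σ (P_i / 10 mm) · U_{j−i}.
At t = 10 h (j=5): Q = (27.2/10)·8.3 + (24.3/10)·11.5 = 50.5 m³/s.

Q ≈ 50.5 m³/s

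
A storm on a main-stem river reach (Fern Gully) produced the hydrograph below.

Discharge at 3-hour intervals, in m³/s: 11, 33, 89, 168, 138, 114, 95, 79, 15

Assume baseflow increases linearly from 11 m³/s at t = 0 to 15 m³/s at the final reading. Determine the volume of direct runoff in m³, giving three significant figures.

Direct-runoff ordinates (Q − Q_b): 0.00, 21.50, 77.00, 155.50, 125.00, 100.50, 81.00, 64.50, 0.00 m³/s.
ΣQ_DR = 625.0 m³/s.
With Δt = 3 h = 10800 s, V = ΣQ_DR · Δt = 625.0 × 10800 = 6.75 × 10^6 m³.

V ≈ 6.75 × 10^6 m³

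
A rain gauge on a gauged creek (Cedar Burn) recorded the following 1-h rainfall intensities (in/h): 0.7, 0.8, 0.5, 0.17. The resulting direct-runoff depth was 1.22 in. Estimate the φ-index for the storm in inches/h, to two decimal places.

φ ≈ 0.26 in/h

Only the 3 blocks with intensity above φ contribute runoff: 0.7, 0.8, 0.5 in/h.
Σ(I−φ)·Δt = d  ⇒  (0.7+0.8+0.5 − 3φ)·1 = 1.22
φ = (2.000 − 1.22/1) / 3 = 0.26 in/h.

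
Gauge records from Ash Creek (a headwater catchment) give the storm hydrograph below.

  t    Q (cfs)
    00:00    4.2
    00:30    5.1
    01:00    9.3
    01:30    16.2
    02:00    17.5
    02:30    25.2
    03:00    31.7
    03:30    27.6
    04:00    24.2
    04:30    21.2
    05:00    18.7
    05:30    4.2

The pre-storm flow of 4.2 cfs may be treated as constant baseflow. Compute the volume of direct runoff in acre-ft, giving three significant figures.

V ≈ 6.39 acre-ft

Direct-runoff ordinates (Q − Q_b): 0.0, 0.9, 5.1, 12.0, 13.3, 21.0, 27.5, 23.4, 20.0, 17.0, 14.5, 0.0 cfs.
ΣQ_DR = 154.7 cfs.
With Δt = 0.5 h = 1800 s, V = ΣQ_DR · Δt = 154.7 × 1800 = 2.78 × 10^5 ft³ = 6.39 acre-ft.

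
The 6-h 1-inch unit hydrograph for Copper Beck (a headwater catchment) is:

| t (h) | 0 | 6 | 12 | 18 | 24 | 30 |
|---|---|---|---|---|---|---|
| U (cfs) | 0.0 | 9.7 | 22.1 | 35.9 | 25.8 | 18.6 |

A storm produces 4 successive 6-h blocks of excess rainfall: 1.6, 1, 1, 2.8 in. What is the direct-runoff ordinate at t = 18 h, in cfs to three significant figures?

Q ≈ 89.2 cfs

By discrete convolution, Q_j = Σ (P_i / 1 in) · U_{j−i}.
At t = 18 h (j=3): Q = (1.6/1)·35.9 + (1/1)·22.1 + (1/1)·9.7 + (2.8/1)·0.0 = 89.2 cfs.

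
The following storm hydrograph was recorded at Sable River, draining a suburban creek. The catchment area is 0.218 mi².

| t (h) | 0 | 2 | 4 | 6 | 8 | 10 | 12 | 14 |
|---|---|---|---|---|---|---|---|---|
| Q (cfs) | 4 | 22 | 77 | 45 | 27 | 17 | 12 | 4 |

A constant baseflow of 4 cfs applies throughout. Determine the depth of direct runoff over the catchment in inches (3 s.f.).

d ≈ 2.50 in

Direct runoff: 0.0, 18.0, 73.0, 41.0, 23.0, 13.0, 8.0, 0.0 cfs; ΣQ_DR = 176.0 cfs.
V = ΣQ_DR · Δt = 176.0 × 7200 s = 1.267 × 10^6 ft³.
Over A = 0.218 mi², depth = V / A = 2.50 in.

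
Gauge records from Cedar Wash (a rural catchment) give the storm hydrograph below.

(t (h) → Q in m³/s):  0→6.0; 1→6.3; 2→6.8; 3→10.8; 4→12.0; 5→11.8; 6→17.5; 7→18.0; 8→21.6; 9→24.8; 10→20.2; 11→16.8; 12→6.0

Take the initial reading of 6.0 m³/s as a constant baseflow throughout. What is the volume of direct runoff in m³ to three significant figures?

V ≈ 3.62 × 10^5 m³

Direct-runoff ordinates (Q − Q_b): 0.0, 0.3, 0.8, 4.8, 6.0, 5.8, 11.5, 12.0, 15.6, 18.8, 14.2, 10.8, 0.0 m³/s.
ΣQ_DR = 100.6 m³/s.
With Δt = 1 h = 3600 s, V = ΣQ_DR · Δt = 100.6 × 3600 = 3.62 × 10^5 m³.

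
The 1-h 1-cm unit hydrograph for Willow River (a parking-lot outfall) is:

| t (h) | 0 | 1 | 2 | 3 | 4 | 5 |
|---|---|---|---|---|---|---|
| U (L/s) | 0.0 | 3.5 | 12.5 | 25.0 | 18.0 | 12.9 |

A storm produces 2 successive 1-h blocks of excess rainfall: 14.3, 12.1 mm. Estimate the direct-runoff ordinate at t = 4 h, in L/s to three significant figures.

By discrete convolution, Q_j = Σ (P_i / 10 mm) · U_{j−i}.
At t = 4 h (j=4): Q = (14.3/10)·18.0 + (12.1/10)·25.0 = 56.0 L/s.

Q ≈ 56.0 L/s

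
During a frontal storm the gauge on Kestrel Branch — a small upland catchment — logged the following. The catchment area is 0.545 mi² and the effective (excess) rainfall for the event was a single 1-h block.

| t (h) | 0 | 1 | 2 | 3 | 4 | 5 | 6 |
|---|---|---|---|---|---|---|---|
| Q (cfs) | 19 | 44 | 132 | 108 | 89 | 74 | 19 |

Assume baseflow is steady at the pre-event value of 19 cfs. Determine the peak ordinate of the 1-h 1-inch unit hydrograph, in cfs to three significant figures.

Direct runoff: 0.0, 25.0, 113.0, 89.0, 70.0, 55.0, 0.0 cfs; ΣQ_DR = 352.0 cfs, peak = 113.0 cfs.
Runoff depth d = ΣQ_DR·Δt / A = 352.0 × 3600 / (0.545 mi²) = 1.001 in.
The 1-inch UH is the DRH scaled by (1 in)/d, so U_p = 113.0 × 1/1.001 = 113 cfs.

U_p ≈ 113 cfs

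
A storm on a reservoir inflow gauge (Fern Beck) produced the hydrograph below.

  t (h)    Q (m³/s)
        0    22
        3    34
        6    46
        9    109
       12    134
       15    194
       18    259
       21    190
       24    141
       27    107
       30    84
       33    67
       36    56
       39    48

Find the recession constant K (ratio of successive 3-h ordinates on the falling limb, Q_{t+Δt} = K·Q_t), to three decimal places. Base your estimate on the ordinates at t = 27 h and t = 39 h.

Using the recession-limb readings at t = 27 h and t = 39 h: Q falls from 107 to 48 m³/s over 4 intervals.
K = (Q₂/Q₁)^(1/4) = (48/107)^(1/4) = 0.818.

K ≈ 0.818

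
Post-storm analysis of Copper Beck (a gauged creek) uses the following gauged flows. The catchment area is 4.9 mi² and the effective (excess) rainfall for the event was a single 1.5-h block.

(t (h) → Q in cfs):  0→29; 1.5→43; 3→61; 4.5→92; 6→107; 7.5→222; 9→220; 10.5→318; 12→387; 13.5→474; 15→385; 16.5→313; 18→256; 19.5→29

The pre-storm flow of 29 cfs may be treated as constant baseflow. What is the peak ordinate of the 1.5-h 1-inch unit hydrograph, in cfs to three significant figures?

U_p ≈ 371 cfs

Direct runoff: 0.0, 14.0, 32.0, 63.0, 78.0, 193.0, 191.0, 289.0, 358.0, 445.0, 356.0, 284.0, 227.0, 0.0 cfs; ΣQ_DR = 2530 cfs, peak = 445.0 cfs.
Runoff depth d = ΣQ_DR·Δt / A = 2530 × 5400 / (4.9 mi²) = 1.200 in.
The 1-inch UH is the DRH scaled by (1 in)/d, so U_p = 445.0 × 1/1.200 = 371 cfs.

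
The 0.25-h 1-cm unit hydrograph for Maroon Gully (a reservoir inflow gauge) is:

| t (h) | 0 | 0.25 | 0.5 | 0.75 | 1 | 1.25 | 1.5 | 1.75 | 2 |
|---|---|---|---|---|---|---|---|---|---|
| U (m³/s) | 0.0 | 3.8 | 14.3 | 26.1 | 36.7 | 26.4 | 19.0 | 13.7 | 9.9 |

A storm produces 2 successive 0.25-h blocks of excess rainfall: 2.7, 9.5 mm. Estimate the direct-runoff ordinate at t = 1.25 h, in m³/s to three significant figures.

By discrete convolution, Q_j = Σ (P_i / 10 mm) · U_{j−i}.
At t = 1.25 h (j=5): Q = (2.7/10)·26.4 + (9.5/10)·36.7 = 42.0 m³/s.

Q ≈ 42.0 m³/s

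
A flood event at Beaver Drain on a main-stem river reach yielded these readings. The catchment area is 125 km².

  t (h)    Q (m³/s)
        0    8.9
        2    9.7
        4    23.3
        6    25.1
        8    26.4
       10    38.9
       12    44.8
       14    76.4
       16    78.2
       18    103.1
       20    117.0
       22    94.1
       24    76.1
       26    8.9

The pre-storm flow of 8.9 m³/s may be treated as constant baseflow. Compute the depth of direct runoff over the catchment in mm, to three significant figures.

d ≈ 34.9 mm

Direct runoff: 0.0, 0.8, 14.4, 16.2, 17.5, 30.0, 35.9, 67.5, 69.3, 94.2, 108.1, 85.2, 67.2, 0.0 m³/s; ΣQ_DR = 606.3 m³/s.
V = ΣQ_DR · Δt = 606.3 × 7200 s = 4.365 × 10^6 m³.
Over A = 125 km², depth = V / A = 34.9 mm.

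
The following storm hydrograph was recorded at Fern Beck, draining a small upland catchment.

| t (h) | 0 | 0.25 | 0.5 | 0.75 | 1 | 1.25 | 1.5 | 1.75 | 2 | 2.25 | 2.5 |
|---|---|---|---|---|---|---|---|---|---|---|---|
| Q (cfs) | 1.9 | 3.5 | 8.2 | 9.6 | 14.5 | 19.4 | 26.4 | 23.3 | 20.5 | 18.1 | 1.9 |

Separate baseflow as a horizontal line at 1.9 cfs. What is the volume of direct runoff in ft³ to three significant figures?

V ≈ 1.14 × 10^5 ft³

Direct-runoff ordinates (Q − Q_b): 0.0, 1.6, 6.3, 7.7, 12.6, 17.5, 24.5, 21.4, 18.6, 16.2, 0.0 cfs.
ΣQ_DR = 126.4 cfs.
With Δt = 0.25 h = 900 s, V = ΣQ_DR · Δt = 126.4 × 900 = 1.14 × 10^5 ft³.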